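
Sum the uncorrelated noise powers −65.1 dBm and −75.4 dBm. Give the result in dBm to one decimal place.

−64.7 dBm

Convert to linear, add, convert back:
P₁ = 3.09×10⁻¹⁰ W, P₂ = 2.88×10⁻¹¹ W
P_tot = 3.38×10⁻¹⁰ W → 10 log₁₀(P_tot / 10⁻³) = −64.7 dBm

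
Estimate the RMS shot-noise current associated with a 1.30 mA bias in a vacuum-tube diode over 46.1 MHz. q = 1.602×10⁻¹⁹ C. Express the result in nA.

I_n = √(2qI·B)
2qI·B = 2 × 1.602×10⁻¹⁹ × 1.30×10⁻³ × 4.61×10⁷ = 1.92×10⁻¹⁴ A²
I_n = √(1.92×10⁻¹⁴) = 1.39×10⁻⁷ A = 139 nA

139 nA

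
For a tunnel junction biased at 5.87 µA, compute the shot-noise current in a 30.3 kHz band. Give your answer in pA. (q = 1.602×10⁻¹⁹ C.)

239 pA

I_n = √(2qI·B)
2qI·B = 2 × 1.602×10⁻¹⁹ × 5.87×10⁻⁶ × 3.03×10⁴ = 5.70×10⁻²⁰ A²
I_n = √(5.70×10⁻²⁰) = 2.39×10⁻¹⁰ A = 239 pA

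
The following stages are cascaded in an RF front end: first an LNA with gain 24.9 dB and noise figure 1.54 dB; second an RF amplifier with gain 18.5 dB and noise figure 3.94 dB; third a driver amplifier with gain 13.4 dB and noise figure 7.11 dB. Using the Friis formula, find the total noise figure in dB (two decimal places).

1.56 dB

Convert to linear (a loss of L dB is a gain of −L dB): F_i = 10^(NF_i/10), G_i = 10^(G_i,dB/10)
  Stage 1: F_1 = 10^(1.54/10) = 1.426, G_1 = 10^(24.9/10) = 309.0
  Stage 2: F_2 = 10^(3.94/10) = 2.477, G_2 = 10^(18.5/10) = 70.79
  Stage 3: F_3 = 10^(7.11/10) = 5.140, G_3 = 10^(13.4/10) = 21.88
Friis cascade:
  F = 1.426 + (2.477 − 1)/309.0 + (5.140 − 1)/2.188×10⁴ = 1.431
NF = 10 log₁₀(1.431) = 1.56 dB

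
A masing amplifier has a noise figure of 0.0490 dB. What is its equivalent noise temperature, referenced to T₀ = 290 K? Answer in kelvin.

F = 10^(0.0490/10) = 1.01135
T_e = (F − 1)·T₀ = (1.01135 − 1) × 290 = 3.29 K

3.29 K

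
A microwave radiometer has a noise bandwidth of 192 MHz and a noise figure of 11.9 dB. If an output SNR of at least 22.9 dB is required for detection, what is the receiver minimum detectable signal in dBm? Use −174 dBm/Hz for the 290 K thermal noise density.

−56.4 dBm

Sensitivity = −174 + 10 log₁₀(B) + NF + SNR_min
= −174 + 82.83 + 11.9 + 22.9
= −56.37 dBm → −56.4 dBm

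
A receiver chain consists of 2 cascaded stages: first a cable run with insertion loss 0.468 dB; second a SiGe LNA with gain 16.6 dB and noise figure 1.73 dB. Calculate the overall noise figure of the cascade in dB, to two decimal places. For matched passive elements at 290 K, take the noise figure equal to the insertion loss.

Convert to linear (a loss of L dB is a gain of −L dB): F_i = 10^(NF_i/10), G_i = 10^(G_i,dB/10)
  Stage 1: F_1 = 10^(0.468/10) = 1.114, G_1 = 10^(−0.468/10) = 0.8978
  Stage 2: F_2 = 10^(1.73/10) = 1.489, G_2 = 10^(16.6/10) = 45.71
Friis cascade:
  F = 1.114 + (1.489 − 1)/0.8978 = 1.659
NF = 10 log₁₀(1.659) = 2.20 dB

2.20 dB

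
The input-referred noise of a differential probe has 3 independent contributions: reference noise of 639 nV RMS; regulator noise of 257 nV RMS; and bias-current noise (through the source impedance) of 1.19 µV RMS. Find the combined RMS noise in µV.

1.37 µV

Uncorrelated sources add in power (mean-square): V_tot = √(ΣV_i²)
V_tot = √[(6.39×10⁻⁷)² + (2.57×10⁻⁷)² + (1.19×10⁻⁶)²] = 1.37×10⁻⁶ V = 1.37 µV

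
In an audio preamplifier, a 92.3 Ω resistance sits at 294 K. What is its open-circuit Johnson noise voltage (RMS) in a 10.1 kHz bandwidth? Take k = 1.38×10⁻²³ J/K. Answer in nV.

123 nV

V_n = √(4kTRB)
4kTRB = 4 × 1.38×10⁻²³ × 294 × 9.23×10¹ × 1.01×10⁴ = 1.51×10⁻¹⁴ V²
V_n = √(1.51×10⁻¹⁴) = 1.23×10⁻⁷ V = 123 nV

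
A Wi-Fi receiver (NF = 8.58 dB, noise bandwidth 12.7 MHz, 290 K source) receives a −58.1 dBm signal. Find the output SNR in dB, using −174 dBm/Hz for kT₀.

Noise floor: N = −174 + 10 log₁₀(B) + NF
10 log₁₀(1.27×10⁷) = 71.04 dB
N = −174 + 71.04 + 8.58 = −94.38 dBm
SNR = P_sig − N = −58.1 − (−94.38) = 36.28 dB → 36.3 dB

36.3 dB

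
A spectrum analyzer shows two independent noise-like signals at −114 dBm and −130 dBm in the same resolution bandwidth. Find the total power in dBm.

Convert to linear, add, convert back:
P₁ = 3.98×10⁻¹⁵ W, P₂ = 1.00×10⁻¹⁶ W
P_tot = 4.08×10⁻¹⁵ W → 10 log₁₀(P_tot / 10⁻³) = −113.9 dBm

−113.9 dBm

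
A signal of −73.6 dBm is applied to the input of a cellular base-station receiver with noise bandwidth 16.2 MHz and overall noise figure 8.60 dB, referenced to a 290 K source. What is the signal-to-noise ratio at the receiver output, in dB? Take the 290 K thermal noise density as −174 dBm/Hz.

Noise floor: N = −174 + 10 log₁₀(B) + NF
10 log₁₀(1.62×10⁷) = 72.1 dB
N = −174 + 72.1 + 8.60 = −93.30 dBm
SNR = P_sig − N = −73.6 − (−93.30) = 19.70 dB → 19.7 dB

19.7 dB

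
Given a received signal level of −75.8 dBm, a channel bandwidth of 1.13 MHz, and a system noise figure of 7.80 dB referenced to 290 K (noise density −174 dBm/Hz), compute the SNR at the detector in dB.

Noise floor: N = −174 + 10 log₁₀(B) + NF
10 log₁₀(1.13×10⁶) = 60.53 dB
N = −174 + 60.53 + 7.80 = −105.67 dBm
SNR = P_sig − N = −75.8 − (−105.67) = 29.87 dB → 29.9 dB

29.9 dB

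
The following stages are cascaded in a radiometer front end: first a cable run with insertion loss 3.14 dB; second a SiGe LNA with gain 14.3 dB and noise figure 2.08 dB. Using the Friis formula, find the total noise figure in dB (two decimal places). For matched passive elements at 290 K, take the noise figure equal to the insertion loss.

5.22 dB

Convert to linear (a loss of L dB is a gain of −L dB): F_i = 10^(NF_i/10), G_i = 10^(G_i,dB/10)
  Stage 1: F_1 = 10^(3.14/10) = 2.061, G_1 = 10^(−3.14/10) = 0.4853
  Stage 2: F_2 = 10^(2.08/10) = 1.614, G_2 = 10^(14.3/10) = 26.92
Friis cascade:
  F = 2.061 + (1.614 − 1)/0.4853 = 3.327
NF = 10 log₁₀(3.327) = 5.22 dB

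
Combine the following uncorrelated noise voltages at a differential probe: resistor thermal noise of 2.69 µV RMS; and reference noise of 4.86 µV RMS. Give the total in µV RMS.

5.55 µV

Uncorrelated sources add in power (mean-square): V_tot = √(ΣV_i²)
V_tot = √[(2.69×10⁻⁶)² + (4.86×10⁻⁶)²] = 5.55×10⁻⁶ V = 5.55 µV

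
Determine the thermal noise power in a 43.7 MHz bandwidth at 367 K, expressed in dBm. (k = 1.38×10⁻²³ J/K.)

P_n = kTB = 1.38×10⁻²³ × 367 × 4.37×10⁷ = 2.21×10⁻¹³ W
In dBm: 10 log₁₀(2.21×10⁻¹³ / 10⁻³) = −96.5 dBm

−96.5 dBm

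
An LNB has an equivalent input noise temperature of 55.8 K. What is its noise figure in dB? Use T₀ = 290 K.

F = 1 + T_e/T₀ = 1 + 55.8/290 = 1.19241
NF = 10 log₁₀(1.19241) = 0.764 dB

0.764 dB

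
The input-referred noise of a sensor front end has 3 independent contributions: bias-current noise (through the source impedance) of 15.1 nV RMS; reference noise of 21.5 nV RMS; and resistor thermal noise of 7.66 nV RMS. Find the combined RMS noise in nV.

Uncorrelated sources add in power (mean-square): V_tot = √(ΣV_i²)
V_tot = √[(1.51×10⁻⁸)² + (2.15×10⁻⁸)² + (7.66×10⁻⁹)²] = 2.74×10⁻⁸ V = 27.4 nV

27.4 nV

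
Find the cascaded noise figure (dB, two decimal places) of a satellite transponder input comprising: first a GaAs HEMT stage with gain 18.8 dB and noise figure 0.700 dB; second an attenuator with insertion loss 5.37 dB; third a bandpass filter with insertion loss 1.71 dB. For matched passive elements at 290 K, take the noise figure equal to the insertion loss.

0.90 dB

Convert to linear (a loss of L dB is a gain of −L dB): F_i = 10^(NF_i/10), G_i = 10^(G_i,dB/10)
  Stage 1: F_1 = 10^(0.700/10) = 1.175, G_1 = 10^(18.8/10) = 75.86
  Stage 2: F_2 = 10^(5.37/10) = 3.443, G_2 = 10^(−5.37/10) = 0.2904
  Stage 3: F_3 = 10^(1.71/10) = 1.483, G_3 = 10^(−1.71/10) = 0.6745
Friis cascade:
  F = 1.175 + (3.443 − 1)/75.86 + (1.483 − 1)/22.03 = 1.229
NF = 10 log₁₀(1.229) = 0.90 dB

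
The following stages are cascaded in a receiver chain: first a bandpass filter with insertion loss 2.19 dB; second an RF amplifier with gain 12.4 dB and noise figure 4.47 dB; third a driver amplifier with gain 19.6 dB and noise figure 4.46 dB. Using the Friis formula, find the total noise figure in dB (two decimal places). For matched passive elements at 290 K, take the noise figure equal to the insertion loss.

6.82 dB

Convert to linear (a loss of L dB is a gain of −L dB): F_i = 10^(NF_i/10), G_i = 10^(G_i,dB/10)
  Stage 1: F_1 = 10^(2.19/10) = 1.656, G_1 = 10^(−2.19/10) = 0.6039
  Stage 2: F_2 = 10^(4.47/10) = 2.799, G_2 = 10^(12.4/10) = 17.38
  Stage 3: F_3 = 10^(4.46/10) = 2.793, G_3 = 10^(19.6/10) = 91.20
Friis cascade:
  F = 1.656 + (2.799 − 1)/0.6039 + (2.793 − 1)/10.50 = 4.805
NF = 10 log₁₀(4.805) = 6.82 dB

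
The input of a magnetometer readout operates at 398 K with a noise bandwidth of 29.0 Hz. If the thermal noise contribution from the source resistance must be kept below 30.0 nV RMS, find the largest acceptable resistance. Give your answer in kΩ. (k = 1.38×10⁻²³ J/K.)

Johnson–Nyquist: V_n = √(4kTRB) ⇒ R = V_n² / (4kTB)
4kTB = 4 × 1.38×10⁻²³ × 398 × 2.90×10¹ = 6.37×10⁻¹⁹
R = (3.00×10⁻⁸)² / 6.37×10⁻¹⁹ = 1.41×10³ Ω = 1.41 kΩ

1.41 kΩ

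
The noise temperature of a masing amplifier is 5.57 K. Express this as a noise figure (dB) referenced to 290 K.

F = 1 + T_e/T₀ = 1 + 5.57/290 = 1.01921
NF = 10 log₁₀(1.01921) = 0.083 dB

0.083 dB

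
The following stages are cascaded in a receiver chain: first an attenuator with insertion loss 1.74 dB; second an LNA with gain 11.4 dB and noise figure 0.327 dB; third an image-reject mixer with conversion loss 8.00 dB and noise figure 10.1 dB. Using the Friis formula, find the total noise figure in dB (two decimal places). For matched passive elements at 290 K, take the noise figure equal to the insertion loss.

4.16 dB

Convert to linear (a loss of L dB is a gain of −L dB): F_i = 10^(NF_i/10), G_i = 10^(G_i,dB/10)
  Stage 1: F_1 = 10^(1.74/10) = 1.493, G_1 = 10^(−1.74/10) = 0.6699
  Stage 2: F_2 = 10^(0.327/10) = 1.078, G_2 = 10^(11.4/10) = 13.80
  Stage 3: F_3 = 10^(10.1/10) = 10.23, G_3 = 10^(−8.00/10) = 0.1585
Friis cascade:
  F = 1.493 + (1.078 − 1)/0.6699 + (10.23 − 1)/9.247 = 2.608
NF = 10 log₁₀(2.608) = 4.16 dB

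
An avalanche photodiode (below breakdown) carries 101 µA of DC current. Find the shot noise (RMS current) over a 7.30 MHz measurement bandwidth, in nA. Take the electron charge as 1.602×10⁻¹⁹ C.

I_n = √(2qI·B)
2qI·B = 2 × 1.602×10⁻¹⁹ × 1.01×10⁻⁴ × 7.30×10⁶ = 2.36×10⁻¹⁶ A²
I_n = √(2.36×10⁻¹⁶) = 1.54×10⁻⁸ A = 15.4 nA

15.4 nA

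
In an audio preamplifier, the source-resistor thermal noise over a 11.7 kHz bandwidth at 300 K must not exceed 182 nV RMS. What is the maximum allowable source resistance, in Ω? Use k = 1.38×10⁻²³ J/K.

171 Ω

Johnson–Nyquist: V_n = √(4kTRB) ⇒ R = V_n² / (4kTB)
4kTB = 4 × 1.38×10⁻²³ × 300 × 1.17×10⁴ = 1.94×10⁻¹⁶
R = (1.82×10⁻⁷)² / 1.94×10⁻¹⁶ = 1.71×10² Ω = 171 Ω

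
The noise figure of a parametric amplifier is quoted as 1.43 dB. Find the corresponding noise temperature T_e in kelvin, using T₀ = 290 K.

113 K

F = 10^(1.43/10) = 1.38995
T_e = (F − 1)·T₀ = (1.38995 − 1) × 290 = 113 K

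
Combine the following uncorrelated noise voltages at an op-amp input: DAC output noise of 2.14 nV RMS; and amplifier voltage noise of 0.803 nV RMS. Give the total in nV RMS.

2.29 nV

Uncorrelated sources add in power (mean-square): V_tot = √(ΣV_i²)
V_tot = √[(2.14×10⁻⁹)² + (8.03×10⁻¹⁰)²] = 2.29×10⁻⁹ V = 2.29 nV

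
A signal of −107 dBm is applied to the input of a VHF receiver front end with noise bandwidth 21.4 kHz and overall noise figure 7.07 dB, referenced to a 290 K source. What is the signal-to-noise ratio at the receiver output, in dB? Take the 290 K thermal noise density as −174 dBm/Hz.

Noise floor: N = −174 + 10 log₁₀(B) + NF
10 log₁₀(2.14×10⁴) = 43.3 dB
N = −174 + 43.3 + 7.07 = −123.63 dBm
SNR = P_sig − N = −107 − (−123.63) = 16.63 dB → 16.6 dB

16.6 dB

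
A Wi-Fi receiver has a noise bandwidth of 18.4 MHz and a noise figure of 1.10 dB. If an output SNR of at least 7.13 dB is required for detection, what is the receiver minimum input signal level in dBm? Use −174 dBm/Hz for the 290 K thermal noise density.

−93.1 dBm

Sensitivity = −174 + 10 log₁₀(B) + NF + SNR_min
= −174 + 72.65 + 1.10 + 7.13
= −93.12 dBm → −93.1 dBm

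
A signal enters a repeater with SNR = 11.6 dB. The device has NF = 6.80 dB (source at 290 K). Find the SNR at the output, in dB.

4.80 dB

By definition F = SNR_in/SNR_out, so in dB: SNR_out = SNR_in − NF
SNR_out = 11.6 − 6.80 = 4.80 dB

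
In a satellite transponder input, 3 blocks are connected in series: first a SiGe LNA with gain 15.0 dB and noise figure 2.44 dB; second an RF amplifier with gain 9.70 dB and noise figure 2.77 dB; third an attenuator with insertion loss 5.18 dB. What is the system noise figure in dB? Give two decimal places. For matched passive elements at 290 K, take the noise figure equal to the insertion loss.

2.53 dB

Convert to linear (a loss of L dB is a gain of −L dB): F_i = 10^(NF_i/10), G_i = 10^(G_i,dB/10)
  Stage 1: F_1 = 10^(2.44/10) = 1.754, G_1 = 10^(15.0/10) = 31.62
  Stage 2: F_2 = 10^(2.77/10) = 1.892, G_2 = 10^(9.70/10) = 9.333
  Stage 3: F_3 = 10^(5.18/10) = 3.296, G_3 = 10^(−5.18/10) = 0.3034
Friis cascade:
  F = 1.754 + (1.892 − 1)/31.62 + (3.296 − 1)/295.1 = 1.790
NF = 10 log₁₀(1.790) = 2.53 dB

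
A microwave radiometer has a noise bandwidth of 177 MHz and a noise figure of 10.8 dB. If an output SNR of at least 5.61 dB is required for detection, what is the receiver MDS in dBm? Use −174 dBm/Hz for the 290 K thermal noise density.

Sensitivity = −174 + 10 log₁₀(B) + NF + SNR_min
= −174 + 82.48 + 10.8 + 5.61
= −75.11 dBm → −75.1 dBm

−75.1 dBm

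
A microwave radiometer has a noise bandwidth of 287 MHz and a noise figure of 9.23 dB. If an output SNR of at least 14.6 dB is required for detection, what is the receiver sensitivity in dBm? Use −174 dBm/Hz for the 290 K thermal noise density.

−65.6 dBm

Sensitivity = −174 + 10 log₁₀(B) + NF + SNR_min
= −174 + 84.58 + 9.23 + 14.6
= −65.59 dBm → −65.6 dBm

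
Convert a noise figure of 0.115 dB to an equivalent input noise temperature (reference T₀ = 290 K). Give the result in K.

F = 10^(0.115/10) = 1.02683
T_e = (F − 1)·T₀ = (1.02683 − 1) × 290 = 7.78 K

7.78 K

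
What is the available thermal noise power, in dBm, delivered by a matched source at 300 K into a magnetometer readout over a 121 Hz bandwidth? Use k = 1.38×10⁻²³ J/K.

−153.0 dBm

P_n = kTB = 1.38×10⁻²³ × 300 × 1.21×10² = 5.01×10⁻¹⁹ W
In dBm: 10 log₁₀(5.01×10⁻¹⁹ / 10⁻³) = −153.0 dBm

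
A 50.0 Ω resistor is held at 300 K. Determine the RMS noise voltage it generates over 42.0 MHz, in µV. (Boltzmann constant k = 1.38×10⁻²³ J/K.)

5.90 µV

V_n = √(4kTRB)
4kTRB = 4 × 1.38×10⁻²³ × 300 × 5.00×10¹ × 4.20×10⁷ = 3.48×10⁻¹¹ V²
V_n = √(3.48×10⁻¹¹) = 5.90×10⁻⁶ V = 5.90 µV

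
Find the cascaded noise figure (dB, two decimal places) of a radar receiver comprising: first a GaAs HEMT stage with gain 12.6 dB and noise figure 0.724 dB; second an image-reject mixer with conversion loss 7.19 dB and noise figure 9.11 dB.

1.97 dB

Convert to linear (a loss of L dB is a gain of −L dB): F_i = 10^(NF_i/10), G_i = 10^(G_i,dB/10)
  Stage 1: F_1 = 10^(0.724/10) = 1.181, G_1 = 10^(12.6/10) = 18.20
  Stage 2: F_2 = 10^(9.11/10) = 8.147, G_2 = 10^(−7.19/10) = 0.1910
Friis cascade:
  F = 1.181 + (8.147 − 1)/18.20 = 1.574
NF = 10 log₁₀(1.574) = 1.97 dB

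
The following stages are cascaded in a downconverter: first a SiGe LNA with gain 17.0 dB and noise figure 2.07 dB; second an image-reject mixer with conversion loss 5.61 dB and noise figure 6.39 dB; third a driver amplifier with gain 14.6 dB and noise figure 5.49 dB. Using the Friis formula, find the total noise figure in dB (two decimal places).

Convert to linear (a loss of L dB is a gain of −L dB): F_i = 10^(NF_i/10), G_i = 10^(G_i,dB/10)
  Stage 1: F_1 = 10^(2.07/10) = 1.611, G_1 = 10^(17.0/10) = 50.12
  Stage 2: F_2 = 10^(6.39/10) = 4.355, G_2 = 10^(−5.61/10) = 0.2748
  Stage 3: F_3 = 10^(5.49/10) = 3.540, G_3 = 10^(14.6/10) = 28.84
Friis cascade:
  F = 1.611 + (4.355 − 1)/50.12 + (3.540 − 1)/13.77 = 1.862
NF = 10 log₁₀(1.862) = 2.70 dB

2.70 dB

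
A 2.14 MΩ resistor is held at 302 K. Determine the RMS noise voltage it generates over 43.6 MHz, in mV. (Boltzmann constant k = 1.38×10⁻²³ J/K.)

V_n = √(4kTRB)
4kTRB = 4 × 1.38×10⁻²³ × 302 × 2.14×10⁶ × 4.36×10⁷ = 1.56×10⁻⁶ V²
V_n = √(1.56×10⁻⁶) = 1.25×10⁻³ V = 1.25 mV

1.25 mV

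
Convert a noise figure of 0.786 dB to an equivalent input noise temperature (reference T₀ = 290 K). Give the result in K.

57.5 K

F = 10^(0.786/10) = 1.1984
T_e = (F − 1)·T₀ = (1.1984 − 1) × 290 = 57.5 K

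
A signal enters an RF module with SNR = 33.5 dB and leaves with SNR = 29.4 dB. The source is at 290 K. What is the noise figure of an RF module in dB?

4.1 dB

NF (dB) = SNR_in(dB) − SNR_out(dB) when the source is at T₀
NF = 33.5 − 29.4 = 4.1 dB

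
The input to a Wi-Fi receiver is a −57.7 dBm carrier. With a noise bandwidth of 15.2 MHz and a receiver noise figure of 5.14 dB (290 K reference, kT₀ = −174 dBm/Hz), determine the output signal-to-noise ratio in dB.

39.3 dB

Noise floor: N = −174 + 10 log₁₀(B) + NF
10 log₁₀(1.52×10⁷) = 71.82 dB
N = −174 + 71.82 + 5.14 = −97.04 dBm
SNR = P_sig − N = −57.7 − (−97.04) = 39.34 dB → 39.3 dB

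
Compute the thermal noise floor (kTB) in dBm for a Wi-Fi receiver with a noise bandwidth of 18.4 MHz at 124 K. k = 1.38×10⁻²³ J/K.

−105.0 dBm

P_n = kTB = 1.38×10⁻²³ × 124 × 1.84×10⁷ = 3.15×10⁻¹⁴ W
In dBm: 10 log₁₀(3.15×10⁻¹⁴ / 10⁻³) = −105.0 dBm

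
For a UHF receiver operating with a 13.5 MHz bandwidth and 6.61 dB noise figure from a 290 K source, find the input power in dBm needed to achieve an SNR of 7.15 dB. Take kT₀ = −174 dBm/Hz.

−88.9 dBm

Sensitivity = −174 + 10 log₁₀(B) + NF + SNR_min
= −174 + 71.3 + 6.61 + 7.15
= −88.94 dBm → −88.9 dBm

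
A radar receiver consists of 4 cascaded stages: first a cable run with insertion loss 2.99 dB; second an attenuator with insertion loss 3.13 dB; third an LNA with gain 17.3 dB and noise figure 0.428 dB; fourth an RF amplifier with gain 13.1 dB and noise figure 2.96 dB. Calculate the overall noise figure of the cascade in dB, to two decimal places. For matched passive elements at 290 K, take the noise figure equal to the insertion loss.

6.62 dB

Convert to linear (a loss of L dB is a gain of −L dB): F_i = 10^(NF_i/10), G_i = 10^(G_i,dB/10)
  Stage 1: F_1 = 10^(2.99/10) = 1.991, G_1 = 10^(−2.99/10) = 0.5023
  Stage 2: F_2 = 10^(3.13/10) = 2.056, G_2 = 10^(−3.13/10) = 0.4864
  Stage 3: F_3 = 10^(0.428/10) = 1.104, G_3 = 10^(17.3/10) = 53.70
  Stage 4: F_4 = 10^(2.96/10) = 1.977, G_4 = 10^(13.1/10) = 20.42
Friis cascade:
  F = 1.991 + (2.056 − 1)/0.5023 + (1.104 − 1)/0.2443 + (1.977 − 1)/13.12 = 4.591
NF = 10 log₁₀(4.591) = 6.62 dB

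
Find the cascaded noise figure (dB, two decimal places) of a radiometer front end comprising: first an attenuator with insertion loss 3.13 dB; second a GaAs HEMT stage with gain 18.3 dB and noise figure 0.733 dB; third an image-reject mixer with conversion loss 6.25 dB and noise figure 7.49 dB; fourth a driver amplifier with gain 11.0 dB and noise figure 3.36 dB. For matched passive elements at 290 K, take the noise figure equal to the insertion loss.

4.35 dB

Convert to linear (a loss of L dB is a gain of −L dB): F_i = 10^(NF_i/10), G_i = 10^(G_i,dB/10)
  Stage 1: F_1 = 10^(3.13/10) = 2.056, G_1 = 10^(−3.13/10) = 0.4864
  Stage 2: F_2 = 10^(0.733/10) = 1.184, G_2 = 10^(18.3/10) = 67.61
  Stage 3: F_3 = 10^(7.49/10) = 5.610, G_3 = 10^(−6.25/10) = 0.2371
  Stage 4: F_4 = 10^(3.36/10) = 2.168, G_4 = 10^(11.0/10) = 12.59
Friis cascade:
  F = 2.056 + (1.184 − 1)/0.4864 + (5.610 − 1)/32.89 + (2.168 − 1)/7.798 = 2.724
NF = 10 log₁₀(2.724) = 4.35 dB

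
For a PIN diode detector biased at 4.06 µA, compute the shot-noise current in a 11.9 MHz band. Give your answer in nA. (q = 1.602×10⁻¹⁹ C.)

3.93 nA

I_n = √(2qI·B)
2qI·B = 2 × 1.602×10⁻¹⁹ × 4.06×10⁻⁶ × 1.19×10⁷ = 1.55×10⁻¹⁷ A²
I_n = √(1.55×10⁻¹⁷) = 3.93×10⁻⁹ A = 3.93 nA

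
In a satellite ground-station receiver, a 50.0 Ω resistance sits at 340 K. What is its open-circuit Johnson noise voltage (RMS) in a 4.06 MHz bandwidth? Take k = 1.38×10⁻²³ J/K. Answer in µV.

V_n = √(4kTRB)
4kTRB = 4 × 1.38×10⁻²³ × 340 × 5.00×10¹ × 4.06×10⁶ = 3.81×10⁻¹² V²
V_n = √(3.81×10⁻¹²) = 1.95×10⁻⁶ V = 1.95 µV

1.95 µV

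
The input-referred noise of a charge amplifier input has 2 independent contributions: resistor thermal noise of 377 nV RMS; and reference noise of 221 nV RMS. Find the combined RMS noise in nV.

Uncorrelated sources add in power (mean-square): V_tot = √(ΣV_i²)
V_tot = √[(3.77×10⁻⁷)² + (2.21×10⁻⁷)²] = 4.37×10⁻⁷ V = 437 nV

437 nV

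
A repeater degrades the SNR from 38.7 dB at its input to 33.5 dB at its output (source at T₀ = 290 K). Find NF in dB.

NF (dB) = SNR_in(dB) − SNR_out(dB) when the source is at T₀
NF = 38.7 − 33.5 = 5.2 dB

5.2 dB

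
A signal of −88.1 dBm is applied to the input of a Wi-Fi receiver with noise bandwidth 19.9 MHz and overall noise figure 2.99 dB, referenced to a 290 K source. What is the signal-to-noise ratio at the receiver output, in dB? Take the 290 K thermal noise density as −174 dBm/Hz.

Noise floor: N = −174 + 10 log₁₀(B) + NF
10 log₁₀(1.99×10⁷) = 72.99 dB
N = −174 + 72.99 + 2.99 = −98.02 dBm
SNR = P_sig − N = −88.1 − (−98.02) = 9.92 dB → 9.9 dB

9.9 dB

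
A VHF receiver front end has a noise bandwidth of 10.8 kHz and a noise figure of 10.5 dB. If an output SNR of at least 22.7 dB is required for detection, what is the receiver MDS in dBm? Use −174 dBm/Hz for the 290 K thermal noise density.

−100.5 dBm

Sensitivity = −174 + 10 log₁₀(B) + NF + SNR_min
= −174 + 40.33 + 10.5 + 22.7
= −100.47 dBm → −100.5 dBm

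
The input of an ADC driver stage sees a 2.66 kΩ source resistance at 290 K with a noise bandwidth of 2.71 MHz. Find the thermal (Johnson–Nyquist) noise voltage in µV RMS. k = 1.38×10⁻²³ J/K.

V_n = √(4kTRB)
4kTRB = 4 × 1.38×10⁻²³ × 290 × 2.66×10³ × 2.71×10⁶ = 1.15×10⁻¹⁰ V²
V_n = √(1.15×10⁻¹⁰) = 1.07×10⁻⁵ V = 10.7 µV

10.7 µV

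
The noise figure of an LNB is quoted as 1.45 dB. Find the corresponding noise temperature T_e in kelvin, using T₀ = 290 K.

F = 10^(1.45/10) = 1.39637
T_e = (F − 1)·T₀ = (1.39637 − 1) × 290 = 115 K

115 K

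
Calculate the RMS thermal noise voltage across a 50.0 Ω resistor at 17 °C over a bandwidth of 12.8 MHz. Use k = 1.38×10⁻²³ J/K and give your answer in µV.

3.20 µV

T = 17 °C + 273.15 = 290.15 K
V_n = √(4kTRB)
4kTRB = 4 × 1.38×10⁻²³ × 290.15 × 5.00×10¹ × 1.28×10⁷ = 1.03×10⁻¹¹ V²
V_n = √(1.03×10⁻¹¹) = 3.20×10⁻⁶ V = 3.20 µV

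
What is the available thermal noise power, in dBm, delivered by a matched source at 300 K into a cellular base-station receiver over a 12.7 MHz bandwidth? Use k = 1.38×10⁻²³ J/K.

P_n = kTB = 1.38×10⁻²³ × 300 × 1.27×10⁷ = 5.26×10⁻¹⁴ W
In dBm: 10 log₁₀(5.26×10⁻¹⁴ / 10⁻³) = −102.8 dBm

−102.8 dBm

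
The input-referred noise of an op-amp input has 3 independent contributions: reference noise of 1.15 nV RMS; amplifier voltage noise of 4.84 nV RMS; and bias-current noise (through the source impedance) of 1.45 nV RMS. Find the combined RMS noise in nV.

Uncorrelated sources add in power (mean-square): V_tot = √(ΣV_i²)
V_tot = √[(1.15×10⁻⁹)² + (4.84×10⁻⁹)² + (1.45×10⁻⁹)²] = 5.18×10⁻⁹ V = 5.18 nV

5.18 nV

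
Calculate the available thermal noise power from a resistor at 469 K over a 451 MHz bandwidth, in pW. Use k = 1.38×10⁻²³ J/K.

P_n = kTB = 1.38×10⁻²³ × 469 × 4.51×10⁸ = 2.92×10⁻¹² W = 2.92 pW

2.92 pW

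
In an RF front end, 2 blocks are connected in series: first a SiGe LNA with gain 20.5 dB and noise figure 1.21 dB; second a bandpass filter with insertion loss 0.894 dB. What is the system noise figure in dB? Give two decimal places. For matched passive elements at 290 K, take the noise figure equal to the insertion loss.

1.22 dB

Convert to linear (a loss of L dB is a gain of −L dB): F_i = 10^(NF_i/10), G_i = 10^(G_i,dB/10)
  Stage 1: F_1 = 10^(1.21/10) = 1.321, G_1 = 10^(20.5/10) = 112.2
  Stage 2: F_2 = 10^(0.894/10) = 1.229, G_2 = 10^(−0.894/10) = 0.8140
Friis cascade:
  F = 1.321 + (1.229 − 1)/112.2 = 1.323
NF = 10 log₁₀(1.323) = 1.22 dB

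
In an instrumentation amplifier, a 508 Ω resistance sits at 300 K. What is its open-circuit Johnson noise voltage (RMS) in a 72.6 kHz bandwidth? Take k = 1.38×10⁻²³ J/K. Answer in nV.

V_n = √(4kTRB)
4kTRB = 4 × 1.38×10⁻²³ × 300 × 5.08×10² × 7.26×10⁴ = 6.11×10⁻¹³ V²
V_n = √(6.11×10⁻¹³) = 7.82×10⁻⁷ V = 782 nV

782 nV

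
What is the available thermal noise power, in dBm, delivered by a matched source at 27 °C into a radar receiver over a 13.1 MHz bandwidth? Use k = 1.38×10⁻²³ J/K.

−102.7 dBm

T = 27 °C + 273.15 = 300.15 K
P_n = kTB = 1.38×10⁻²³ × 300.15 × 1.31×10⁷ = 5.43×10⁻¹⁴ W
In dBm: 10 log₁₀(5.43×10⁻¹⁴ / 10⁻³) = −102.7 dBm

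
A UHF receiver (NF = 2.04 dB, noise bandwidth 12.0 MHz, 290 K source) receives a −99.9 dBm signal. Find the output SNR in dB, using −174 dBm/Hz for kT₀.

1.3 dB

Noise floor: N = −174 + 10 log₁₀(B) + NF
10 log₁₀(1.20×10⁷) = 70.79 dB
N = −174 + 70.79 + 2.04 = −101.17 dBm
SNR = P_sig − N = −99.9 − (−101.17) = 1.27 dB → 1.3 dB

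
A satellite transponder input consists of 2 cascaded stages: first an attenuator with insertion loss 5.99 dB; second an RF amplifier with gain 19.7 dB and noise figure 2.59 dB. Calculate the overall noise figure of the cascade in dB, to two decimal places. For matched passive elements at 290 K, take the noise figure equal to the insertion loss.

8.58 dB

Convert to linear (a loss of L dB is a gain of −L dB): F_i = 10^(NF_i/10), G_i = 10^(G_i,dB/10)
  Stage 1: F_1 = 10^(5.99/10) = 3.972, G_1 = 10^(−5.99/10) = 0.2518
  Stage 2: F_2 = 10^(2.59/10) = 1.816, G_2 = 10^(19.7/10) = 93.33
Friis cascade:
  F = 3.972 + (1.816 − 1)/0.2518 = 7.211
NF = 10 log₁₀(7.211) = 8.58 dB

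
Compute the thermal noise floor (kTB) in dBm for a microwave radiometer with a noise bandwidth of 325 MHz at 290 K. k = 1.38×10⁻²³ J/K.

P_n = kTB = 1.38×10⁻²³ × 290 × 3.25×10⁸ = 1.30×10⁻¹² W
In dBm: 10 log₁₀(1.30×10⁻¹² / 10⁻³) = −88.9 dBm

−88.9 dBm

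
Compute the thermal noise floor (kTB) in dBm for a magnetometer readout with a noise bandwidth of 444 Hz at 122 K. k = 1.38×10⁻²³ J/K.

−151.3 dBm

P_n = kTB = 1.38×10⁻²³ × 122 × 4.44×10² = 7.48×10⁻¹⁹ W
In dBm: 10 log₁₀(7.48×10⁻¹⁹ / 10⁻³) = −151.3 dBm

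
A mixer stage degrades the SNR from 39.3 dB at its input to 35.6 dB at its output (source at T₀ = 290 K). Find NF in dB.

NF (dB) = SNR_in(dB) − SNR_out(dB) when the source is at T₀
NF = 39.3 − 35.6 = 3.7 dB

3.7 dB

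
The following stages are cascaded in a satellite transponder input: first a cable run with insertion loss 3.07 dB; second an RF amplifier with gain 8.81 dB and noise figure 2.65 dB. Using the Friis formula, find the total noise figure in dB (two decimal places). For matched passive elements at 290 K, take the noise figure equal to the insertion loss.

5.72 dB

Convert to linear (a loss of L dB is a gain of −L dB): F_i = 10^(NF_i/10), G_i = 10^(G_i,dB/10)
  Stage 1: F_1 = 10^(3.07/10) = 2.028, G_1 = 10^(−3.07/10) = 0.4932
  Stage 2: F_2 = 10^(2.65/10) = 1.841, G_2 = 10^(8.81/10) = 7.603
Friis cascade:
  F = 2.028 + (1.841 − 1)/0.4932 = 3.733
NF = 10 log₁₀(3.733) = 5.72 dB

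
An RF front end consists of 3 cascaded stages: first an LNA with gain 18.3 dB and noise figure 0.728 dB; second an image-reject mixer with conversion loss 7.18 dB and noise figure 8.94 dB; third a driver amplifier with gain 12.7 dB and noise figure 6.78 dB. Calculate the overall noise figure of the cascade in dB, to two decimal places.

Convert to linear (a loss of L dB is a gain of −L dB): F_i = 10^(NF_i/10), G_i = 10^(G_i,dB/10)
  Stage 1: F_1 = 10^(0.728/10) = 1.182, G_1 = 10^(18.3/10) = 67.61
  Stage 2: F_2 = 10^(8.94/10) = 7.834, G_2 = 10^(−7.18/10) = 0.1914
  Stage 3: F_3 = 10^(6.78/10) = 4.764, G_3 = 10^(12.7/10) = 18.62
Friis cascade:
  F = 1.182 + (7.834 − 1)/67.61 + (4.764 − 1)/12.94 = 1.574
NF = 10 log₁₀(1.574) = 1.97 dB

1.97 dB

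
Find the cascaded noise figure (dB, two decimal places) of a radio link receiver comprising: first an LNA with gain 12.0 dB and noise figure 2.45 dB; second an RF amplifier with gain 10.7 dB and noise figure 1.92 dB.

2.54 dB

Convert to linear (a loss of L dB is a gain of −L dB): F_i = 10^(NF_i/10), G_i = 10^(G_i,dB/10)
  Stage 1: F_1 = 10^(2.45/10) = 1.758, G_1 = 10^(12.0/10) = 15.85
  Stage 2: F_2 = 10^(1.92/10) = 1.556, G_2 = 10^(10.7/10) = 11.75
Friis cascade:
  F = 1.758 + (1.556 − 1)/15.85 = 1.793
NF = 10 log₁₀(1.793) = 2.54 dB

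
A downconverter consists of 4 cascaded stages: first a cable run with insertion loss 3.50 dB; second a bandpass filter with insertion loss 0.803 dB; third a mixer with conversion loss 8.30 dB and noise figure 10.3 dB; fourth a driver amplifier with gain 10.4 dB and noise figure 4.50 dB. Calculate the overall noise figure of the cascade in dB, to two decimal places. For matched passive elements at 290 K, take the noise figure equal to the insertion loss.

Convert to linear (a loss of L dB is a gain of −L dB): F_i = 10^(NF_i/10), G_i = 10^(G_i,dB/10)
  Stage 1: F_1 = 10^(3.50/10) = 2.239, G_1 = 10^(−3.50/10) = 0.4467
  Stage 2: F_2 = 10^(0.803/10) = 1.203, G_2 = 10^(−0.803/10) = 0.8312
  Stage 3: F_3 = 10^(10.3/10) = 10.72, G_3 = 10^(−8.30/10) = 0.1479
  Stage 4: F_4 = 10^(4.50/10) = 2.818, G_4 = 10^(10.4/10) = 10.96
Friis cascade:
  F = 2.239 + (1.203 − 1)/0.4467 + (10.72 − 1)/0.3713 + (2.818 − 1)/0.05492 = 61.97
NF = 10 log₁₀(61.97) = 17.92 dB

17.92 dB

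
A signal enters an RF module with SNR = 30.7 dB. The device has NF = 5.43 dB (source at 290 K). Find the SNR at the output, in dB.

By definition F = SNR_in/SNR_out, so in dB: SNR_out = SNR_in − NF
SNR_out = 30.7 − 5.43 = 25.27 dB

25.27 dB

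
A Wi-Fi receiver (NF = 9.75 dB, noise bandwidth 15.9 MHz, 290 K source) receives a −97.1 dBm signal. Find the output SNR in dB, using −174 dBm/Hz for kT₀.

−4.9 dB

Noise floor: N = −174 + 10 log₁₀(B) + NF
10 log₁₀(1.59×10⁷) = 72.01 dB
N = −174 + 72.01 + 9.75 = −92.24 dBm
SNR = P_sig − N = −97.1 − (−92.24) = −4.86 dB → −4.9 dB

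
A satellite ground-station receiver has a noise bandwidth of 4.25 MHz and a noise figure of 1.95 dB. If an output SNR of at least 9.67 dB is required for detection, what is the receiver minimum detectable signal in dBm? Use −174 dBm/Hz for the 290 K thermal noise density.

Sensitivity = −174 + 10 log₁₀(B) + NF + SNR_min
= −174 + 66.28 + 1.95 + 9.67
= −96.10 dBm → −96.1 dBm

−96.1 dBm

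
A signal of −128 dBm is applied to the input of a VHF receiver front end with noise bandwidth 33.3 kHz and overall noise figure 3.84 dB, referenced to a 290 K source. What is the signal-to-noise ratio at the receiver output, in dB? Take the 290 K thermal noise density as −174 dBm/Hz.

Noise floor: N = −174 + 10 log₁₀(B) + NF
10 log₁₀(3.33×10⁴) = 45.22 dB
N = −174 + 45.22 + 3.84 = −124.94 dBm
SNR = P_sig − N = −128 − (−124.94) = −3.06 dB → −3.1 dB

−3.1 dB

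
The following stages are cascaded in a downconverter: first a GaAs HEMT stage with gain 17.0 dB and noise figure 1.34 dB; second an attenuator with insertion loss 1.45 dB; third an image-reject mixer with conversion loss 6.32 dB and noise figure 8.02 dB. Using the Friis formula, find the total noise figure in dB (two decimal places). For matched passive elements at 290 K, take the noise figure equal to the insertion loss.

Convert to linear (a loss of L dB is a gain of −L dB): F_i = 10^(NF_i/10), G_i = 10^(G_i,dB/10)
  Stage 1: F_1 = 10^(1.34/10) = 1.361, G_1 = 10^(17.0/10) = 50.12
  Stage 2: F_2 = 10^(1.45/10) = 1.396, G_2 = 10^(−1.45/10) = 0.7161
  Stage 3: F_3 = 10^(8.02/10) = 6.339, G_3 = 10^(−6.32/10) = 0.2333
Friis cascade:
  F = 1.361 + (1.396 − 1)/50.12 + (6.339 − 1)/35.89 = 1.518
NF = 10 log₁₀(1.518) = 1.81 dB

1.81 dB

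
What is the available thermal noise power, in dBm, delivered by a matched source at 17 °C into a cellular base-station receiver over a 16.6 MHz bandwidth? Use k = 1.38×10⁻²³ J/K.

T = 17 °C + 273.15 = 290.15 K
P_n = kTB = 1.38×10⁻²³ × 290.15 × 1.66×10⁷ = 6.65×10⁻¹⁴ W
In dBm: 10 log₁₀(6.65×10⁻¹⁴ / 10⁻³) = −101.8 dBm

−101.8 dBm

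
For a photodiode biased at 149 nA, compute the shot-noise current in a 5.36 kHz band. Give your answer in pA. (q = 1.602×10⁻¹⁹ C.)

16.0 pA

I_n = √(2qI·B)
2qI·B = 2 × 1.602×10⁻¹⁹ × 1.49×10⁻⁷ × 5.36×10³ = 2.56×10⁻²² A²
I_n = √(2.56×10⁻²²) = 1.60×10⁻¹¹ A = 16.0 pA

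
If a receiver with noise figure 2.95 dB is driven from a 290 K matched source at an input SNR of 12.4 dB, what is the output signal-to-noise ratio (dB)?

9.45 dB

By definition F = SNR_in/SNR_out, so in dB: SNR_out = SNR_in − NF
SNR_out = 12.4 − 2.95 = 9.45 dB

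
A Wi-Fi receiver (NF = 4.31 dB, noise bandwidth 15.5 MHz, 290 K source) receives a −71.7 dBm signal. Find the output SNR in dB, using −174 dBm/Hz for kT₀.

26.1 dB

Noise floor: N = −174 + 10 log₁₀(B) + NF
10 log₁₀(1.55×10⁷) = 71.9 dB
N = −174 + 71.9 + 4.31 = −97.79 dBm
SNR = P_sig − N = −71.7 − (−97.79) = 26.09 dB → 26.1 dB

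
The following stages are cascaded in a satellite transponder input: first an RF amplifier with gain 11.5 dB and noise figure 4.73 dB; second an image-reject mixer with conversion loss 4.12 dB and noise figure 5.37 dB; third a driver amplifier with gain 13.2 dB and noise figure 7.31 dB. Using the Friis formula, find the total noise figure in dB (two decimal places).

Convert to linear (a loss of L dB is a gain of −L dB): F_i = 10^(NF_i/10), G_i = 10^(G_i,dB/10)
  Stage 1: F_1 = 10^(4.73/10) = 2.972, G_1 = 10^(11.5/10) = 14.13
  Stage 2: F_2 = 10^(5.37/10) = 3.443, G_2 = 10^(−4.12/10) = 0.3873
  Stage 3: F_3 = 10^(7.31/10) = 5.383, G_3 = 10^(13.2/10) = 20.89
Friis cascade:
  F = 2.972 + (3.443 − 1)/14.13 + (5.383 − 1)/5.470 = 3.946
NF = 10 log₁₀(3.946) = 5.96 dB

5.96 dB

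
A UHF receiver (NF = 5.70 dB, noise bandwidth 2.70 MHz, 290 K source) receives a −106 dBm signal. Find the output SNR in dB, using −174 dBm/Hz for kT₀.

Noise floor: N = −174 + 10 log₁₀(B) + NF
10 log₁₀(2.70×10⁶) = 64.31 dB
N = −174 + 64.31 + 5.70 = −103.99 dBm
SNR = P_sig − N = −106 − (−103.99) = −2.01 dB → −2.0 dB

−2.0 dB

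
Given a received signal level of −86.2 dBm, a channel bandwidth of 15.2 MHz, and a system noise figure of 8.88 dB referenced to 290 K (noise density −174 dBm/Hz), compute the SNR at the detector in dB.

7.1 dB

Noise floor: N = −174 + 10 log₁₀(B) + NF
10 log₁₀(1.52×10⁷) = 71.82 dB
N = −174 + 71.82 + 8.88 = −93.30 dBm
SNR = P_sig − N = −86.2 − (−93.30) = 7.10 dB → 7.1 dB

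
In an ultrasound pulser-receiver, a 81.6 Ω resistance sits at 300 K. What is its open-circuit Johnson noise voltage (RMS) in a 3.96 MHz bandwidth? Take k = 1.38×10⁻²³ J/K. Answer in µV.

V_n = √(4kTRB)
4kTRB = 4 × 1.38×10⁻²³ × 300 × 8.16×10¹ × 3.96×10⁶ = 5.35×10⁻¹² V²
V_n = √(5.35×10⁻¹²) = 2.31×10⁻⁶ V = 2.31 µV

2.31 µV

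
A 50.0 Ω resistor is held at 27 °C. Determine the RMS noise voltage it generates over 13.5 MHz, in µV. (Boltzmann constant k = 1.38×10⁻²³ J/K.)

T = 27 °C + 273.15 = 300.15 K
V_n = √(4kTRB)
4kTRB = 4 × 1.38×10⁻²³ × 300.15 × 5.00×10¹ × 1.35×10⁷ = 1.12×10⁻¹¹ V²
V_n = √(1.12×10⁻¹¹) = 3.34×10⁻⁶ V = 3.34 µV

3.34 µV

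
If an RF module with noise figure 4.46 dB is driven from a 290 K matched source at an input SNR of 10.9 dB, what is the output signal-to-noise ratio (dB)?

By definition F = SNR_in/SNR_out, so in dB: SNR_out = SNR_in − NF
SNR_out = 10.9 − 4.46 = 6.44 dB

6.44 dB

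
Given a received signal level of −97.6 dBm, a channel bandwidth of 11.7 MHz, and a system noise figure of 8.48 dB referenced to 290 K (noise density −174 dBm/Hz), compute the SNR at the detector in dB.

Noise floor: N = −174 + 10 log₁₀(B) + NF
10 log₁₀(1.17×10⁷) = 70.68 dB
N = −174 + 70.68 + 8.48 = −94.84 dBm
SNR = P_sig − N = −97.6 − (−94.84) = −2.76 dB → −2.8 dB

−2.8 dB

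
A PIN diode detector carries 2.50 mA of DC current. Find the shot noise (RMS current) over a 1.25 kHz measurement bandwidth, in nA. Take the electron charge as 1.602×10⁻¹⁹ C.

1.00 nA

I_n = √(2qI·B)
2qI·B = 2 × 1.602×10⁻¹⁹ × 2.50×10⁻³ × 1.25×10³ = 1.00×10⁻¹⁸ A²
I_n = √(1.00×10⁻¹⁸) = 1.00×10⁻⁹ A = 1.00 nA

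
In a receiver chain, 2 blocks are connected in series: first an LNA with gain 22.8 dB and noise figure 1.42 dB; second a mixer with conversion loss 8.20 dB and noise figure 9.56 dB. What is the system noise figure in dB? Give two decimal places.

Convert to linear (a loss of L dB is a gain of −L dB): F_i = 10^(NF_i/10), G_i = 10^(G_i,dB/10)
  Stage 1: F_1 = 10^(1.42/10) = 1.387, G_1 = 10^(22.8/10) = 190.5
  Stage 2: F_2 = 10^(9.56/10) = 9.036, G_2 = 10^(−8.20/10) = 0.1514
Friis cascade:
  F = 1.387 + (9.036 − 1)/190.5 = 1.429
NF = 10 log₁₀(1.429) = 1.55 dB

1.55 dB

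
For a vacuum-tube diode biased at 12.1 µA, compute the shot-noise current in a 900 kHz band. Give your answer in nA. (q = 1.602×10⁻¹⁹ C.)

1.87 nA

I_n = √(2qI·B)
2qI·B = 2 × 1.602×10⁻¹⁹ × 1.21×10⁻⁵ × 9.00×10⁵ = 3.49×10⁻¹⁸ A²
I_n = √(3.49×10⁻¹⁸) = 1.87×10⁻⁹ A = 1.87 nA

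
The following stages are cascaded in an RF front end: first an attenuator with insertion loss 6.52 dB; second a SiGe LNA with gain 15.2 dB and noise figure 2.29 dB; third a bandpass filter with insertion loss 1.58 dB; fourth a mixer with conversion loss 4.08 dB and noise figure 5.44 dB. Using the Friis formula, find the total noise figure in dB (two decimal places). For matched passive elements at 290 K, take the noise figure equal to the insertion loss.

9.11 dB

Convert to linear (a loss of L dB is a gain of −L dB): F_i = 10^(NF_i/10), G_i = 10^(G_i,dB/10)
  Stage 1: F_1 = 10^(6.52/10) = 4.487, G_1 = 10^(−6.52/10) = 0.2228
  Stage 2: F_2 = 10^(2.29/10) = 1.694, G_2 = 10^(15.2/10) = 33.11
  Stage 3: F_3 = 10^(1.58/10) = 1.439, G_3 = 10^(−1.58/10) = 0.6950
  Stage 4: F_4 = 10^(5.44/10) = 3.499, G_4 = 10^(−4.08/10) = 0.3908
Friis cascade:
  F = 4.487 + (1.694 − 1)/0.2228 + (1.439 − 1)/7.379 + (3.499 − 1)/5.129 = 8.150
NF = 10 log₁₀(8.150) = 9.11 dB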